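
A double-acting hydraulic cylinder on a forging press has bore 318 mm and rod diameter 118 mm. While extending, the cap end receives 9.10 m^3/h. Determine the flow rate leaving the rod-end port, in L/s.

Cap-side area A_cap = π/4 × (318 mm)² = 79420 mm^2
Rod-side annular area A_ann = π/4 × (318² − 118²) = 68490 mm^2
Piston speed v = Q_in/A_cap; rod-end outflow Q_out = v × A_ann = Q_in × A_ann/A_cap.

Q_out ≈ 2.18 L/s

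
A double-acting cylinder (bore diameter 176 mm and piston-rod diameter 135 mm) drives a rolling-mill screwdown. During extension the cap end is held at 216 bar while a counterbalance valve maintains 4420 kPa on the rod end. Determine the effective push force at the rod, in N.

F ≈ 4.81e5 N

Cap-side area A_cap = π/4 × (176 mm)² = 24330 mm^2
Rod-side annular area A_ann = π/4 × (176² − 135²) = 10010 mm^2
Net thrust = P_cap·A_cap − P_rod·A_ann = 5.255e5 N − 44260 N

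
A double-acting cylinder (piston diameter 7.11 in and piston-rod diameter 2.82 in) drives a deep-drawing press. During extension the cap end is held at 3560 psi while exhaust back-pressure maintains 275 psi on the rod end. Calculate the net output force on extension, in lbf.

Cap-side area A_cap = π/4 × (7.11 in)² = 39.70 in^2
Rod-side annular area A_ann = π/4 × (7.11² − 2.82²) = 33.46 in^2
Net thrust = P_cap·A_cap − P_rod·A_ann = 1.413e5 lbf − 9201 lbf

F ≈ 1.32e5 lbf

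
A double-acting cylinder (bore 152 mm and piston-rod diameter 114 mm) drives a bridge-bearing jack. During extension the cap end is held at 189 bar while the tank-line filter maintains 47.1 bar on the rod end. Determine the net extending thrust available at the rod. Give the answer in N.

Cap-side area A_cap = π/4 × (152 mm)² = 18150 mm^2
Rod-side annular area A_ann = π/4 × (152² − 114²) = 7939 mm^2
Net thrust = P_cap·A_cap − P_rod·A_ann = 3.430e5 N − 37390 N

F ≈ 3.06e5 N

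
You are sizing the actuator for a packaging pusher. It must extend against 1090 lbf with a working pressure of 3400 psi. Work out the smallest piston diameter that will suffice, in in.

D ≈ 0.639 in

Extension force acts on the full piston face: F = P × (π/4)D².
D = √(4F / (πP)) = √(4 × 1090 lbf / (π × 3400 psi))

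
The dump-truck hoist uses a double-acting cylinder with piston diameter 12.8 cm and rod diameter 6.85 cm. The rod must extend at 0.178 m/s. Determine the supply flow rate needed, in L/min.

Q ≈ 137 L/min

Cap-side area A_cap = π/4 × (12.8 cm)² = 128.7 cm^2
Q = A × v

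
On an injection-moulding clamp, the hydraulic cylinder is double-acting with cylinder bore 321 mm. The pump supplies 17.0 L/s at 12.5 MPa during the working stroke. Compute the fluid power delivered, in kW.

Hydraulic power = P × Q

W ≈ 213 kW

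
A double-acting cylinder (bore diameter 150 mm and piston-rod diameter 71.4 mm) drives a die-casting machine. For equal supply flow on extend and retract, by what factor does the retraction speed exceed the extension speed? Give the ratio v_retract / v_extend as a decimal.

Cap-side area A_cap = π/4 × (150 mm)² = 17670 mm^2
Rod-side annular area A_ann = π/4 × (150² − 71.4²) = 13670 mm^2
For equal Q, v ∝ 1/A, so v_ret/v_ext = A_cap/A_ann.

v_ret/v_ext ≈ 1.29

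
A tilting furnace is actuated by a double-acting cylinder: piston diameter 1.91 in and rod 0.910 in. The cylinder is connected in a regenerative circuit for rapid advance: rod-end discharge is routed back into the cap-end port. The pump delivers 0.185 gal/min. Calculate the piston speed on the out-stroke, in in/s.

v ≈ 1.10 in/s

In regeneration the rod-end outflow joins the pump flow into the cap end, so the net volume the pump must supply per unit advance equals the rod cross-section area.
Rod cross-section A_rod = π/4 × (0.910 in)² = 0.6504 in^2
v = Q_pump / A_rod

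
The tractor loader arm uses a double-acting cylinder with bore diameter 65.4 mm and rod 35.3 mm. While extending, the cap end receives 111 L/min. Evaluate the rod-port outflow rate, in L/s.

Q_out ≈ 1.31 L/s

Cap-side area A_cap = π/4 × (65.4 mm)² = 3359 mm^2
Rod-side annular area A_ann = π/4 × (65.4² − 35.3²) = 2381 mm^2
Piston speed v = Q_in/A_cap; rod-end outflow Q_out = v × A_ann = Q_in × A_ann/A_cap.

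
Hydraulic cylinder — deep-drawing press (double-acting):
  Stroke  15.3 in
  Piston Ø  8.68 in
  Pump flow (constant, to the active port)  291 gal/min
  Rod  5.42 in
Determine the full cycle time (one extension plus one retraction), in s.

t ≈ 1.30 s

Cap-side area A_cap = π/4 × (8.68 in)² = 59.17 in^2
Rod-side annular area A_ann = π/4 × (8.68² − 5.42²) = 36.10 in^2
t_ext = A_cap·L/Q = 0.8081 s
t_ret = A_ann·L/Q = 0.4930 s
t_cycle = t_ext + t_ret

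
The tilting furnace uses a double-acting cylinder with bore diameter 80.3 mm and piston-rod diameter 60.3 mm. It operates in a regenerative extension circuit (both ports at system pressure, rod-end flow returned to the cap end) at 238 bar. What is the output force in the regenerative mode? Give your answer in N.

With equal pressure on both faces, forces on the annular region cancel; the net push is pressure × rod cross-section.
Rod cross-section A_rod = π/4 × (60.3 mm)² = 2856 mm^2
F = P × A_rod

F ≈ 68000 N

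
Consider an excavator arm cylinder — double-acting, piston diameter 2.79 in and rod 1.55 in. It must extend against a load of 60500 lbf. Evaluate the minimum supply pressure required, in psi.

Cap-side area A_cap = π/4 × (2.79 in)² = 6.114 in^2
P = F / A = 60500 lbf / A

P ≈ 9900 psi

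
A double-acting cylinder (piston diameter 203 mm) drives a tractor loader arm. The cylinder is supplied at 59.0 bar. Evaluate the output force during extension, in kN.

F ≈ 191 kN

Cap-side area A_cap = π/4 × (203 mm)² = 32370 mm^2
F = P × A_cap = 59.0 bar × A_cap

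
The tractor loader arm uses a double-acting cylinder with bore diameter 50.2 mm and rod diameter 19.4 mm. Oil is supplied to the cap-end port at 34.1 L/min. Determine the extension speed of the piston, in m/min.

Cap-side area A_cap = π/4 × (50.2 mm)² = 1979 mm^2
v = Q / A

v ≈ 17.2 m/min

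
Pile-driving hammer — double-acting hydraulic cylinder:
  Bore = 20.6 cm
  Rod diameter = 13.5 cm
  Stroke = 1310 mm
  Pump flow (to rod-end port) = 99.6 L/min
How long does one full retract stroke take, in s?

Rod-side annular area A_ann = π/4 × (20.6² − 13.5²) = 190.2 cm^2
Swept volume V = A × L; t = V / Q = A·L / Q

t ≈ 15.0 s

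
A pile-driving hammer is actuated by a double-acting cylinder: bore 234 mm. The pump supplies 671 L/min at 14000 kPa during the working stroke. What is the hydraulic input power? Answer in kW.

Hydraulic power = P × Q

W ≈ 157 kW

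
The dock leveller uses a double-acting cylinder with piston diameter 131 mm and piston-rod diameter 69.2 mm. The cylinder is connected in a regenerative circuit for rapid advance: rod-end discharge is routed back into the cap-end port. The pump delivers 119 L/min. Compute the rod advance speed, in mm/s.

In regeneration the rod-end outflow joins the pump flow into the cap end, so the net volume the pump must supply per unit advance equals the rod cross-section area.
Rod cross-section A_rod = π/4 × (69.2 mm)² = 3761 mm^2
v = Q_pump / A_rod

v ≈ 527 mm/s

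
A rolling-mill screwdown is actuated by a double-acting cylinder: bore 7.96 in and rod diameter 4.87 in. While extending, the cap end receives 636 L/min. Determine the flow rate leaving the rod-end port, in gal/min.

Q_out ≈ 105 gal/min

Cap-side area A_cap = π/4 × (7.96 in)² = 49.76 in^2
Rod-side annular area A_ann = π/4 × (7.96² − 4.87²) = 31.14 in^2
Piston speed v = Q_in/A_cap; rod-end outflow Q_out = v × A_ann = Q_in × A_ann/A_cap.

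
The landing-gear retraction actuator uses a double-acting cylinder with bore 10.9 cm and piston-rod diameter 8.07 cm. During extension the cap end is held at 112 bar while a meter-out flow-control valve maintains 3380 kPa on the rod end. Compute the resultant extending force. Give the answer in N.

F ≈ 90300 N

Cap-side area A_cap = π/4 × (10.9 cm)² = 93.31 cm^2
Rod-side annular area A_ann = π/4 × (10.9² − 8.07²) = 42.16 cm^2
Net thrust = P_cap·A_cap − P_rod·A_ann = 1.045e5 N − 14250 N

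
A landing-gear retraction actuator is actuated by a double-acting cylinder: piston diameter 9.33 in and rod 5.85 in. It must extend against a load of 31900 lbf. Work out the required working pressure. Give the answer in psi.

Cap-side area A_cap = π/4 × (9.33 in)² = 68.37 in^2
P = F / A = 31900 lbf / A

P ≈ 467 psi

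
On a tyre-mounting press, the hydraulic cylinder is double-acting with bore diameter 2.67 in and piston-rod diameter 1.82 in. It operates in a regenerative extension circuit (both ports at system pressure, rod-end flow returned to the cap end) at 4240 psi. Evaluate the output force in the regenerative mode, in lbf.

With equal pressure on both faces, forces on the annular region cancel; the net push is pressure × rod cross-section.
Rod cross-section A_rod = π/4 × (1.82 in)² = 2.602 in^2
F = P × A_rod

F ≈ 11000 lbf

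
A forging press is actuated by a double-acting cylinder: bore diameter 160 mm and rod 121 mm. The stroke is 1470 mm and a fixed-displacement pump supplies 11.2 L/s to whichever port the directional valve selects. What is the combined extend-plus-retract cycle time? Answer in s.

Cap-side area A_cap = π/4 × (160 mm)² = 20110 mm^2
Rod-side annular area A_ann = π/4 × (160² − 121²) = 8607 mm^2
t_ext = A_cap·L/Q = 2.639 s
t_ret = A_ann·L/Q = 1.130 s
t_cycle = t_ext + t_ret

t ≈ 3.77 s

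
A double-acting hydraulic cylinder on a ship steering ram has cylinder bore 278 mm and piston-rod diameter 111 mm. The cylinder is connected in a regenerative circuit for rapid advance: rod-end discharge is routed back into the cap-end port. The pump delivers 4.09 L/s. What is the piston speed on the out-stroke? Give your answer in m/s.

v ≈ 0.423 m/s

In regeneration the rod-end outflow joins the pump flow into the cap end, so the net volume the pump must supply per unit advance equals the rod cross-section area.
Rod cross-section A_rod = π/4 × (111 mm)² = 9677 mm^2
v = Q_pump / A_rod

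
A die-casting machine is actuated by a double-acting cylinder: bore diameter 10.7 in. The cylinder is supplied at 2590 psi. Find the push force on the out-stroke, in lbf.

F ≈ 2.33e5 lbf

Cap-side area A_cap = π/4 × (10.7 in)² = 89.92 in^2
F = P × A_cap = 2590 psi × A_cap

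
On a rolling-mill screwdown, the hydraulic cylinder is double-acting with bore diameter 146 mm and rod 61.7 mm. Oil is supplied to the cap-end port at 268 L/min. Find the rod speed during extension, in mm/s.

Cap-side area A_cap = π/4 × (146 mm)² = 16740 mm^2
v = Q / A

v ≈ 267 mm/s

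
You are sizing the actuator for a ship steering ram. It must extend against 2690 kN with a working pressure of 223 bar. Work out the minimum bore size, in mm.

Extension force acts on the full piston face: F = P × (π/4)D².
D = √(4F / (πP)) = √(4 × 2690 kN / (π × 223 bar))

D ≈ 392 mm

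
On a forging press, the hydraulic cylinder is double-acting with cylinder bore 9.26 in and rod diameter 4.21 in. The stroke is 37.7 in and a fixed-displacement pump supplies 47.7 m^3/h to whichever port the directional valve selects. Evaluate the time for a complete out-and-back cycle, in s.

Cap-side area A_cap = π/4 × (9.26 in)² = 67.35 in^2
Rod-side annular area A_ann = π/4 × (9.26² − 4.21²) = 53.43 in^2
t_ext = A_cap·L/Q = 3.140 s
t_ret = A_ann·L/Q = 2.491 s
t_cycle = t_ext + t_ret

t ≈ 5.63 s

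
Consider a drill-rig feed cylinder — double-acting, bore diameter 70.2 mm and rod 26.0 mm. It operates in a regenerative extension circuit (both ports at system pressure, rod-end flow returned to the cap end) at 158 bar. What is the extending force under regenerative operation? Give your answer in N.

F ≈ 8390 N

With equal pressure on both faces, forces on the annular region cancel; the net push is pressure × rod cross-section.
Rod cross-section A_rod = π/4 × (26.0 mm)² = 530.9 mm^2
F = P × A_rod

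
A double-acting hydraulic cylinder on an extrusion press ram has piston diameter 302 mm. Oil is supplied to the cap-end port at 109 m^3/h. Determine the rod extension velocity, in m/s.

v ≈ 0.423 m/s

Cap-side area A_cap = π/4 × (302 mm)² = 71630 mm^2
v = Q / A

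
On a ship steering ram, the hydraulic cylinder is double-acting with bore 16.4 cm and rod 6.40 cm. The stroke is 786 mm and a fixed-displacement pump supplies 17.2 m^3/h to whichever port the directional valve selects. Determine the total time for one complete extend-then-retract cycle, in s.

Cap-side area A_cap = π/4 × (16.4 cm)² = 211.2 cm^2
Rod-side annular area A_ann = π/4 × (16.4² − 6.40²) = 179.1 cm^2
t_ext = A_cap·L/Q = 3.475 s
t_ret = A_ann·L/Q = 2.946 s
t_cycle = t_ext + t_ret

t ≈ 6.42 s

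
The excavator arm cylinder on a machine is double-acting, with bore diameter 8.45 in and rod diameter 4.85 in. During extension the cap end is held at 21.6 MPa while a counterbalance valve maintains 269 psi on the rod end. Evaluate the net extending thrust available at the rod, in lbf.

F ≈ 1.66e5 lbf

Cap-side area A_cap = π/4 × (8.45 in)² = 56.08 in^2
Rod-side annular area A_ann = π/4 × (8.45² − 4.85²) = 37.60 in^2
Net thrust = P_cap·A_cap − P_rod·A_ann = 1.757e5 lbf − 10120 lbf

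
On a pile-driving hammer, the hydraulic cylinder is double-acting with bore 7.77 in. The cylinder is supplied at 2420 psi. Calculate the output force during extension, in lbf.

Cap-side area A_cap = π/4 × (7.77 in)² = 47.42 in^2
F = P × A_cap = 2420 psi × A_cap

F ≈ 1.15e5 lbf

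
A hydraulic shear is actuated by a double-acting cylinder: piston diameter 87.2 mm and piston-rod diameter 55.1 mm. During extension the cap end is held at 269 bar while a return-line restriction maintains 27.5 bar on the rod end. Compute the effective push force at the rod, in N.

F ≈ 1.51e5 N

Cap-side area A_cap = π/4 × (87.2 mm)² = 5972 mm^2
Rod-side annular area A_ann = π/4 × (87.2² − 55.1²) = 3588 mm^2
Net thrust = P_cap·A_cap − P_rod·A_ann = 1.606e5 N − 9866 N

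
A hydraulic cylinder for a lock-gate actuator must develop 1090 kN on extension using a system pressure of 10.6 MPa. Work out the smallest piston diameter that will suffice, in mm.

D ≈ 362 mm

Extension force acts on the full piston face: F = P × (π/4)D².
D = √(4F / (πP)) = √(4 × 1090 kN / (π × 10.6 MPa))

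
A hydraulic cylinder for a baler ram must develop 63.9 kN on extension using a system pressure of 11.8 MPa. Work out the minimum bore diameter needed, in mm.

Extension force acts on the full piston face: F = P × (π/4)D².
D = √(4F / (πP)) = √(4 × 63.9 kN / (π × 11.8 MPa))

D ≈ 83.0 mm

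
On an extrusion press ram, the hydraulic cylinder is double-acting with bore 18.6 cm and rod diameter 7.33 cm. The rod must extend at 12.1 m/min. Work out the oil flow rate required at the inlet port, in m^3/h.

Cap-side area A_cap = π/4 × (18.6 cm)² = 271.7 cm^2
Q = A × v

Q ≈ 19.7 m^3/h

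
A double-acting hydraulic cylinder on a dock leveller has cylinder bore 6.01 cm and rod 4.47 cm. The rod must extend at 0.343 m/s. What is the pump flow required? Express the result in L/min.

Q ≈ 58.4 L/min

Cap-side area A_cap = π/4 × (6.01 cm)² = 28.37 cm^2
Q = A × v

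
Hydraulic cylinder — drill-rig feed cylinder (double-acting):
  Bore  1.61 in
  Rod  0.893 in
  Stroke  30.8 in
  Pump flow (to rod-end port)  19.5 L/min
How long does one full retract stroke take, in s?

Rod-side annular area A_ann = π/4 × (1.61² − 0.893²) = 1.410 in^2
Swept volume V = A × L; t = V / Q = A·L / Q

t ≈ 2.19 s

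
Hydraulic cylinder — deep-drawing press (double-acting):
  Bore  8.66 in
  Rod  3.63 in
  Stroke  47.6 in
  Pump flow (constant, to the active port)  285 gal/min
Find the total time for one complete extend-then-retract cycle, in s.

t ≈ 4.66 s

Cap-side area A_cap = π/4 × (8.66 in)² = 58.90 in^2
Rod-side annular area A_ann = π/4 × (8.66² − 3.63²) = 48.55 in^2
t_ext = A_cap·L/Q = 2.555 s
t_ret = A_ann·L/Q = 2.106 s
t_cycle = t_ext + t_ret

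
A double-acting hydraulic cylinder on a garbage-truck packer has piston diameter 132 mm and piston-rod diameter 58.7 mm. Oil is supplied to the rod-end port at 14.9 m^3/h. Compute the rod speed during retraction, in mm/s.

v ≈ 377 mm/s

Rod-side annular area A_ann = π/4 × (132² − 58.7²) = 10980 mm^2
Flow into the rod-end port fills the annular volume.
v = Q / A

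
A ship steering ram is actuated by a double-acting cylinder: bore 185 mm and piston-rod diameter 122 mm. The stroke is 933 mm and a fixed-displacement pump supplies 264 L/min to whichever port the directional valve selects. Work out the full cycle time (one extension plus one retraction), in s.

Cap-side area A_cap = π/4 × (185 mm)² = 26880 mm^2
Rod-side annular area A_ann = π/4 × (185² − 122²) = 15190 mm^2
t_ext = A_cap·L/Q = 5.700 s
t_ret = A_ann·L/Q = 3.221 s
t_cycle = t_ext + t_ret

t ≈ 8.92 s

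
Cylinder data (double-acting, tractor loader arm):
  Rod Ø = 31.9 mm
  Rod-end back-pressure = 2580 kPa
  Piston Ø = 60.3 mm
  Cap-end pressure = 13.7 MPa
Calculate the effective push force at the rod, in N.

F ≈ 33800 N

Cap-side area A_cap = π/4 × (60.3 mm)² = 2856 mm^2
Rod-side annular area A_ann = π/4 × (60.3² − 31.9²) = 2057 mm^2
Net thrust = P_cap·A_cap − P_rod·A_ann = 39120 N − 5306 N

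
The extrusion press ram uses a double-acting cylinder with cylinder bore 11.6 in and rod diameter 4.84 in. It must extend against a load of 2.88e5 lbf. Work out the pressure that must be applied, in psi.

P ≈ 2730 psi

Cap-side area A_cap = π/4 × (11.6 in)² = 105.7 in^2
P = F / A = 2.88e5 lbf / A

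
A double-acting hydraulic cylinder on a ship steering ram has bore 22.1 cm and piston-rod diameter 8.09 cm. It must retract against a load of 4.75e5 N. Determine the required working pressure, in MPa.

P ≈ 14.3 MPa

Rod-side annular area A_ann = π/4 × (22.1² − 8.09²) = 332.2 cm^2
Retraction: pressure acts on the annular area.
P = F / A = 4.75e5 N / A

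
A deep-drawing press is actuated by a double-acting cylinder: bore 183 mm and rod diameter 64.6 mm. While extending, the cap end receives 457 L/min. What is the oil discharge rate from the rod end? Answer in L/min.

Q_out ≈ 400 L/min

Cap-side area A_cap = π/4 × (183 mm)² = 26300 mm^2
Rod-side annular area A_ann = π/4 × (183² − 64.6²) = 23020 mm^2
Piston speed v = Q_in/A_cap; rod-end outflow Q_out = v × A_ann = Q_in × A_ann/A_cap.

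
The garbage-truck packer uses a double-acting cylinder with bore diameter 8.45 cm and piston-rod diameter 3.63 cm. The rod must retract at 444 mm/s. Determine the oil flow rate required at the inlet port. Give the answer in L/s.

Q ≈ 2.03 L/s

Rod-side annular area A_ann = π/4 × (8.45² − 3.63²) = 45.73 cm^2
Q = A × v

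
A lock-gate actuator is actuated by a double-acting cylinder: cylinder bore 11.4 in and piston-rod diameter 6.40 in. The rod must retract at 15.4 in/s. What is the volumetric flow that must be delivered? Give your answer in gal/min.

Q ≈ 280 gal/min

Rod-side annular area A_ann = π/4 × (11.4² − 6.40²) = 69.90 in^2
Q = A × v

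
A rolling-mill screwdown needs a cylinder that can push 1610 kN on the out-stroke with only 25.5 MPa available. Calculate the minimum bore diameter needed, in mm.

D ≈ 284 mm

Extension force acts on the full piston face: F = P × (π/4)D².
D = √(4F / (πP)) = √(4 × 1610 kN / (π × 25.5 MPa))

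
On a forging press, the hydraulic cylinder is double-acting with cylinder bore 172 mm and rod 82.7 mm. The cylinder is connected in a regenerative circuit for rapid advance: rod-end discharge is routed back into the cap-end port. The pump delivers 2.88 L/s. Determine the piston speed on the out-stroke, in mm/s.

In regeneration the rod-end outflow joins the pump flow into the cap end, so the net volume the pump must supply per unit advance equals the rod cross-section area.
Rod cross-section A_rod = π/4 × (82.7 mm)² = 5372 mm^2
v = Q_pump / A_rod

v ≈ 536 mm/s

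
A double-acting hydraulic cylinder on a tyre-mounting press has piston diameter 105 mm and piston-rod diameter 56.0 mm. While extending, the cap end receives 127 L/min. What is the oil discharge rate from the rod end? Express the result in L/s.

Cap-side area A_cap = π/4 × (105 mm)² = 8659 mm^2
Rod-side annular area A_ann = π/4 × (105² − 56.0²) = 6196 mm^2
Piston speed v = Q_in/A_cap; rod-end outflow Q_out = v × A_ann = Q_in × A_ann/A_cap.

Q_out ≈ 1.51 L/s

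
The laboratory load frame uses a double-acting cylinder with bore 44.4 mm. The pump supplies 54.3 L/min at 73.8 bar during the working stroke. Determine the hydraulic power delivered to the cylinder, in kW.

W ≈ 6.68 kW

Hydraulic power = P × Q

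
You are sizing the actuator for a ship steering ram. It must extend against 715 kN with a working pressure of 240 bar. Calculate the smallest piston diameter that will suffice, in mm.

D ≈ 195 mm

Extension force acts on the full piston face: F = P × (π/4)D².
D = √(4F / (πP)) = √(4 × 715 kN / (π × 240 bar))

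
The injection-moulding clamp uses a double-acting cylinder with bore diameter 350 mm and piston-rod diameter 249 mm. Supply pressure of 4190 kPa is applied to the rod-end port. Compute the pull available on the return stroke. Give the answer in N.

F ≈ 1.99e5 N

Rod-side annular area A_ann = π/4 × (350² − 249²) = 47520 mm^2
On retraction the pressure acts on the annular area (bore minus rod).
F = P × A_ann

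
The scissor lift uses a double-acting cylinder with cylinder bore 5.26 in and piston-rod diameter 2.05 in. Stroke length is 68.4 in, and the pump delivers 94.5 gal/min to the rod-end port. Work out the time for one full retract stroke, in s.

t ≈ 3.46 s

Rod-side annular area A_ann = π/4 × (5.26² − 2.05²) = 18.43 in^2
Swept volume V = A × L; t = V / Q = A·L / Q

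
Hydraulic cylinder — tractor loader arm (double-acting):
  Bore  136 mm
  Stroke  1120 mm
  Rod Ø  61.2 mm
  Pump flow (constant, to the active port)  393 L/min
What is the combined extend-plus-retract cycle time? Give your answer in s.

Cap-side area A_cap = π/4 × (136 mm)² = 14530 mm^2
Rod-side annular area A_ann = π/4 × (136² − 61.2²) = 11590 mm^2
t_ext = A_cap·L/Q = 2.484 s
t_ret = A_ann·L/Q = 1.981 s
t_cycle = t_ext + t_ret

t ≈ 4.46 s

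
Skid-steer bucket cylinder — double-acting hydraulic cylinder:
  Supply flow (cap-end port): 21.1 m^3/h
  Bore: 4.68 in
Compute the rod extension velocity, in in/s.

Cap-side area A_cap = π/4 × (4.68 in)² = 17.20 in^2
v = Q / A

v ≈ 20.8 in/s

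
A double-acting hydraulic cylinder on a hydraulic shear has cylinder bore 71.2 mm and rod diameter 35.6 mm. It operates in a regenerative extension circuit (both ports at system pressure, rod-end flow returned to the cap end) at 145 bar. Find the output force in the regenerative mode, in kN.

With equal pressure on both faces, forces on the annular region cancel; the net push is pressure × rod cross-section.
Rod cross-section A_rod = π/4 × (35.6 mm)² = 995.4 mm^2
F = P × A_rod

F ≈ 14.4 kN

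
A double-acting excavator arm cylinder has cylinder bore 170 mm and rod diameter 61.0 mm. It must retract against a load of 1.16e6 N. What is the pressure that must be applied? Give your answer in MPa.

Rod-side annular area A_ann = π/4 × (170² − 61.0²) = 19780 mm^2
Retraction: pressure acts on the annular area.
P = F / A = 1.16e6 N / A

P ≈ 58.7 MPa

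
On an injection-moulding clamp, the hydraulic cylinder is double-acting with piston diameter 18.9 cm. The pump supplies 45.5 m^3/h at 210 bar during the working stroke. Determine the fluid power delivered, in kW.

W ≈ 265 kW

Hydraulic power = P × Q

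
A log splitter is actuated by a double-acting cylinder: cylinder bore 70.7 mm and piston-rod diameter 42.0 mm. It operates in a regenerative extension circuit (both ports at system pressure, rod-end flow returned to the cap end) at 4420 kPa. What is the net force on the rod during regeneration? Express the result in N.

With equal pressure on both faces, forces on the annular region cancel; the net push is pressure × rod cross-section.
Rod cross-section A_rod = π/4 × (42.0 mm)² = 1385 mm^2
F = P × A_rod

F ≈ 6120 N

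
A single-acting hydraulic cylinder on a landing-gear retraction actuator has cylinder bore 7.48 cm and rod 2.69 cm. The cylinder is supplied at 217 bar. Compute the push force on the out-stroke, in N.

Cap-side area A_cap = π/4 × (7.48 cm)² = 43.94 cm^2
F = P × A_cap = 217 bar × A_cap

F ≈ 95400 N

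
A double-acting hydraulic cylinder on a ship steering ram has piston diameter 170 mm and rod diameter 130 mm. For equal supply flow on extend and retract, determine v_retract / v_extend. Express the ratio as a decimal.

Cap-side area A_cap = π/4 × (170 mm)² = 22700 mm^2
Rod-side annular area A_ann = π/4 × (170² − 130²) = 9425 mm^2
For equal Q, v ∝ 1/A, so v_ret/v_ext = A_cap/A_ann.

v_ret/v_ext ≈ 2.41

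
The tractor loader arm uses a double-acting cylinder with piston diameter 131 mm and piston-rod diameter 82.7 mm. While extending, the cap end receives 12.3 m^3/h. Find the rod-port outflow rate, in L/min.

Q_out ≈ 123 L/min

Cap-side area A_cap = π/4 × (131 mm)² = 13480 mm^2
Rod-side annular area A_ann = π/4 × (131² − 82.7²) = 8107 mm^2
Piston speed v = Q_in/A_cap; rod-end outflow Q_out = v × A_ann = Q_in × A_ann/A_cap.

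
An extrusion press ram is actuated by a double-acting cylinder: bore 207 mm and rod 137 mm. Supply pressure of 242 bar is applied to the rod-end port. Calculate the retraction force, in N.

F ≈ 4.58e5 N

Rod-side annular area A_ann = π/4 × (207² − 137²) = 18910 mm^2
On retraction the pressure acts on the annular area (bore minus rod).
F = P × A_ann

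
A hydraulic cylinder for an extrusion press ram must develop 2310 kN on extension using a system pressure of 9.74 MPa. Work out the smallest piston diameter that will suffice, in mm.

D ≈ 550 mm

Extension force acts on the full piston face: F = P × (π/4)D².
D = √(4F / (πP)) = √(4 × 2310 kN / (π × 9.74 MPa))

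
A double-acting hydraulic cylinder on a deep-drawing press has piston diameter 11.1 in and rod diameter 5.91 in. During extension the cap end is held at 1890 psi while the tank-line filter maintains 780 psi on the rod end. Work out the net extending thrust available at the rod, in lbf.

Cap-side area A_cap = π/4 × (11.1 in)² = 96.77 in^2
Rod-side annular area A_ann = π/4 × (11.1² − 5.91²) = 69.34 in^2
Net thrust = P_cap·A_cap − P_rod·A_ann = 1.829e5 lbf − 54080 lbf

F ≈ 1.29e5 lbf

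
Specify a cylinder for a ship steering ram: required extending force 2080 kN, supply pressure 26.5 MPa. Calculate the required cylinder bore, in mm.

D ≈ 316 mm

Extension force acts on the full piston face: F = P × (π/4)D².
D = √(4F / (πP)) = √(4 × 2080 kN / (π × 26.5 MPa))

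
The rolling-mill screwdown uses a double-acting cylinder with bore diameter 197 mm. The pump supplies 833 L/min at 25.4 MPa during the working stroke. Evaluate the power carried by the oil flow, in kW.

Hydraulic power = P × Q

W ≈ 353 kW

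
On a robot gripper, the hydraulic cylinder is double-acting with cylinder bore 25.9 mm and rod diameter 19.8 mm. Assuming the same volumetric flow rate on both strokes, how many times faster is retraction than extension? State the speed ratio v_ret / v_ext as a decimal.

Cap-side area A_cap = π/4 × (25.9 mm)² = 526.9 mm^2
Rod-side annular area A_ann = π/4 × (25.9² − 19.8²) = 218.9 mm^2
For equal Q, v ∝ 1/A, so v_ret/v_ext = A_cap/A_ann.

v_ret/v_ext ≈ 2.41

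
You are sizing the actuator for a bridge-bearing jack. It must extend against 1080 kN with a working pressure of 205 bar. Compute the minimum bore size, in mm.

Extension force acts on the full piston face: F = P × (π/4)D².
D = √(4F / (πP)) = √(4 × 1080 kN / (π × 205 bar))

D ≈ 259 mm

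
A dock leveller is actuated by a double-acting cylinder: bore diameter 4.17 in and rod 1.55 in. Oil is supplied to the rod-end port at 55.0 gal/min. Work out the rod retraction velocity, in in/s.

v ≈ 18.0 in/s

Rod-side annular area A_ann = π/4 × (4.17² − 1.55²) = 11.77 in^2
Flow into the rod-end port fills the annular volume.
v = Q / A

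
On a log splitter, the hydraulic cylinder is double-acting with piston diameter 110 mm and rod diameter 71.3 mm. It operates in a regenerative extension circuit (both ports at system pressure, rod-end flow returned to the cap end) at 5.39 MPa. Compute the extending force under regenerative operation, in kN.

F ≈ 21.5 kN

With equal pressure on both faces, forces on the annular region cancel; the net push is pressure × rod cross-section.
Rod cross-section A_rod = π/4 × (71.3 mm)² = 3993 mm^2
F = P × A_rod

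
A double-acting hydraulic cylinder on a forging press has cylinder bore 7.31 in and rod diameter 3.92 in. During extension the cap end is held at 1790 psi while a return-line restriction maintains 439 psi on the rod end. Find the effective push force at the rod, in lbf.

Cap-side area A_cap = π/4 × (7.31 in)² = 41.97 in^2
Rod-side annular area A_ann = π/4 × (7.31² − 3.92²) = 29.90 in^2
Net thrust = P_cap·A_cap − P_rod·A_ann = 75120 lbf − 13130 lbf

F ≈ 62000 lbf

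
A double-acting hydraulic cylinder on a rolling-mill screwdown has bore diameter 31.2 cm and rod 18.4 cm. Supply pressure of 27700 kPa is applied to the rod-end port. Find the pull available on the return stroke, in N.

Rod-side annular area A_ann = π/4 × (31.2² − 18.4²) = 498.6 cm^2
On retraction the pressure acts on the annular area (bore minus rod).
F = P × A_ann

F ≈ 1.38e6 N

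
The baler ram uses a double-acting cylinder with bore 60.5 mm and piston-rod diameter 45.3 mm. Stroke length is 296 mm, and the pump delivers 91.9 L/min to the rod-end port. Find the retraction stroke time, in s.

t ≈ 0.244 s

Rod-side annular area A_ann = π/4 × (60.5² − 45.3²) = 1263 mm^2
Swept volume V = A × L; t = V / Q = A·L / Q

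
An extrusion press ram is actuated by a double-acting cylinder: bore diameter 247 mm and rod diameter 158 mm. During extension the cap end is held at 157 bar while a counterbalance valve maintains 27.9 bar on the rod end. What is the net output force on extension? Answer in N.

F ≈ 6.73e5 N

Cap-side area A_cap = π/4 × (247 mm)² = 47920 mm^2
Rod-side annular area A_ann = π/4 × (247² − 158²) = 28310 mm^2
Net thrust = P_cap·A_cap − P_rod·A_ann = 7.523e5 N − 78980 N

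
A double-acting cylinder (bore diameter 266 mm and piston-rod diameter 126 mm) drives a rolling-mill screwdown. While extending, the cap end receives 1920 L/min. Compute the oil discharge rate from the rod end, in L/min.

Cap-side area A_cap = π/4 × (266 mm)² = 55570 mm^2
Rod-side annular area A_ann = π/4 × (266² − 126²) = 43100 mm^2
Piston speed v = Q_in/A_cap; rod-end outflow Q_out = v × A_ann = Q_in × A_ann/A_cap.

Q_out ≈ 1490 L/min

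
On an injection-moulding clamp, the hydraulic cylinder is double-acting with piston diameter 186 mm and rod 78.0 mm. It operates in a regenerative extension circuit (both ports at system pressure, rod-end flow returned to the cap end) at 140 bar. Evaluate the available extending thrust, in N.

With equal pressure on both faces, forces on the annular region cancel; the net push is pressure × rod cross-section.
Rod cross-section A_rod = π/4 × (78.0 mm)² = 4778 mm^2
F = P × A_rod

F ≈ 66900 N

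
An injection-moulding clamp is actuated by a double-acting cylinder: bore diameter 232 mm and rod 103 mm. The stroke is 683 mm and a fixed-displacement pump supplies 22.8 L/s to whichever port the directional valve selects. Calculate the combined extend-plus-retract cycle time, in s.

Cap-side area A_cap = π/4 × (232 mm)² = 42270 mm^2
Rod-side annular area A_ann = π/4 × (232² − 103²) = 33940 mm^2
t_ext = A_cap·L/Q = 1.266 s
t_ret = A_ann·L/Q = 1.017 s
t_cycle = t_ext + t_ret

t ≈ 2.28 s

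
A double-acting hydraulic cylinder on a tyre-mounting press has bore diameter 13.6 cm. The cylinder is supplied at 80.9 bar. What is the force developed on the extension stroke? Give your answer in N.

Cap-side area A_cap = π/4 × (13.6 cm)² = 145.3 cm^2
F = P × A_cap = 80.9 bar × A_cap

F ≈ 1.18e5 N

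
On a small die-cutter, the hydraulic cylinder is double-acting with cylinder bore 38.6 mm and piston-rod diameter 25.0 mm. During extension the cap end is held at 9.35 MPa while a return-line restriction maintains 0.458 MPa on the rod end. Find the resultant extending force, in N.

Cap-side area A_cap = π/4 × (38.6 mm)² = 1170 mm^2
Rod-side annular area A_ann = π/4 × (38.6² − 25.0²) = 679.3 mm^2
Net thrust = P_cap·A_cap − P_rod·A_ann = 10940 N − 311.1 N

F ≈ 10600 N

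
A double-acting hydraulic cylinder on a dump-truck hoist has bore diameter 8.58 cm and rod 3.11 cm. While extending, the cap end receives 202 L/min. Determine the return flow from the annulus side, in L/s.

Cap-side area A_cap = π/4 × (8.58 cm)² = 57.82 cm^2
Rod-side annular area A_ann = π/4 × (8.58² − 3.11²) = 50.22 cm^2
Piston speed v = Q_in/A_cap; rod-end outflow Q_out = v × A_ann = Q_in × A_ann/A_cap.

Q_out ≈ 2.92 L/s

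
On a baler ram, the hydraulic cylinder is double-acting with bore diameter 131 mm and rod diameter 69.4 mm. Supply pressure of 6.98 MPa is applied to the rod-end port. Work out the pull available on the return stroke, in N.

F ≈ 67700 N

Rod-side annular area A_ann = π/4 × (131² − 69.4²) = 9695 mm^2
On retraction the pressure acts on the annular area (bore minus rod).
F = P × A_ann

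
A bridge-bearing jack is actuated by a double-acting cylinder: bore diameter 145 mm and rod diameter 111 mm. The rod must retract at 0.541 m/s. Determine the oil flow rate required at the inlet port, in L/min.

Rod-side annular area A_ann = π/4 × (145² − 111²) = 6836 mm^2
Q = A × v

Q ≈ 222 L/min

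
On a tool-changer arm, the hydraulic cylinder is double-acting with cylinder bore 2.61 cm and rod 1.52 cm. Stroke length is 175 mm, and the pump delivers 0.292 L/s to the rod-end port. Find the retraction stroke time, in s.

t ≈ 0.212 s

Rod-side annular area A_ann = π/4 × (2.61² − 1.52²) = 3.536 cm^2
Swept volume V = A × L; t = V / Q = A·L / Q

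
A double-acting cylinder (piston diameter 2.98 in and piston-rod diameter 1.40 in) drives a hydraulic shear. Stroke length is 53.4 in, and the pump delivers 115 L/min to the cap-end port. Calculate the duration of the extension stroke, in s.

t ≈ 3.18 s

Cap-side area A_cap = π/4 × (2.98 in)² = 6.975 in^2
Swept volume V = A × L; t = V / Q = A·L / Q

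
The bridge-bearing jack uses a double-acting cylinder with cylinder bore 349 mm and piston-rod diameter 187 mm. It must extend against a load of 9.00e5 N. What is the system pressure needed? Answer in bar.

P ≈ 94.1 bar

Cap-side area A_cap = π/4 × (349 mm)² = 95660 mm^2
P = F / A = 9.00e5 N / A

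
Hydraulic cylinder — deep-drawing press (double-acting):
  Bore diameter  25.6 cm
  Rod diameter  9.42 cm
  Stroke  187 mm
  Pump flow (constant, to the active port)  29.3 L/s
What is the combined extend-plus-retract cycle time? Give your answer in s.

t ≈ 0.613 s

Cap-side area A_cap = π/4 × (25.6 cm)² = 514.7 cm^2
Rod-side annular area A_ann = π/4 × (25.6² − 9.42²) = 445.0 cm^2
t_ext = A_cap·L/Q = 0.3285 s
t_ret = A_ann·L/Q = 0.2840 s
t_cycle = t_ext + t_ret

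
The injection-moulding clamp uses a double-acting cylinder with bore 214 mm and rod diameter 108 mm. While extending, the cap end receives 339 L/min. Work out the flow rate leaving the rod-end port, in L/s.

Cap-side area A_cap = π/4 × (214 mm)² = 35970 mm^2
Rod-side annular area A_ann = π/4 × (214² − 108²) = 26810 mm^2
Piston speed v = Q_in/A_cap; rod-end outflow Q_out = v × A_ann = Q_in × A_ann/A_cap.

Q_out ≈ 4.21 L/s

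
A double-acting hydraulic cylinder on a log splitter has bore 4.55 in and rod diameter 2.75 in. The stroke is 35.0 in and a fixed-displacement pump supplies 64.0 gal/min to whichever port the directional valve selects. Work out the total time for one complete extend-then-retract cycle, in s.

Cap-side area A_cap = π/4 × (4.55 in)² = 16.26 in^2
Rod-side annular area A_ann = π/4 × (4.55² − 2.75²) = 10.32 in^2
t_ext = A_cap·L/Q = 2.310 s
t_ret = A_ann·L/Q = 1.466 s
t_cycle = t_ext + t_ret

t ≈ 3.78 s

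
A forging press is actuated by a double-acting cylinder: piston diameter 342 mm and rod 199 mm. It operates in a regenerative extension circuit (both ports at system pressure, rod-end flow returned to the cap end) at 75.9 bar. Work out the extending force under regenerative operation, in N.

With equal pressure on both faces, forces on the annular region cancel; the net push is pressure × rod cross-section.
Rod cross-section A_rod = π/4 × (199 mm)² = 31100 mm^2
F = P × A_rod

F ≈ 2.36e5 N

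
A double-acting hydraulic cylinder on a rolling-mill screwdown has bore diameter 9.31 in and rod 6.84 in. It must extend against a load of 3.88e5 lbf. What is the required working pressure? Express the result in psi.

Cap-side area A_cap = π/4 × (9.31 in)² = 68.08 in^2
P = F / A = 3.88e5 lbf / A

P ≈ 5700 psi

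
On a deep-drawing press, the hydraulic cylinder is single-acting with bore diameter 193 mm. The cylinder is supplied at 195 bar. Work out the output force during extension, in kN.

Cap-side area A_cap = π/4 × (193 mm)² = 29260 mm^2
F = P × A_cap = 195 bar × A_cap

F ≈ 570 kN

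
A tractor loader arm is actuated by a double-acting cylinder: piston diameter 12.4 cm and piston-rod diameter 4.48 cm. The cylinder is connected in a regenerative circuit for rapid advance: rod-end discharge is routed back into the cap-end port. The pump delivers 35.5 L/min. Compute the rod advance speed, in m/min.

v ≈ 22.5 m/min

In regeneration the rod-end outflow joins the pump flow into the cap end, so the net volume the pump must supply per unit advance equals the rod cross-section area.
Rod cross-section A_rod = π/4 × (4.48 cm)² = 15.76 cm^2
v = Q_pump / A_rod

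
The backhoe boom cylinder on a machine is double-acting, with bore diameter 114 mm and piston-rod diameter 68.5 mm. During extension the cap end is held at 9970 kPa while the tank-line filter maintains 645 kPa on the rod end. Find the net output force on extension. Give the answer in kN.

F ≈ 97.6 kN

Cap-side area A_cap = π/4 × (114 mm)² = 10210 mm^2
Rod-side annular area A_ann = π/4 × (114² − 68.5²) = 6522 mm^2
Net thrust = P_cap·A_cap − P_rod·A_ann = 101.8 kN − 4.207 kN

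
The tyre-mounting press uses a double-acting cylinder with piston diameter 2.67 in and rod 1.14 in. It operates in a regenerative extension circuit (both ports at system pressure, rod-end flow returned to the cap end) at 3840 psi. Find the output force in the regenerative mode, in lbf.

F ≈ 3920 lbf

With equal pressure on both faces, forces on the annular region cancel; the net push is pressure × rod cross-section.
Rod cross-section A_rod = π/4 × (1.14 in)² = 1.021 in^2
F = P × A_rod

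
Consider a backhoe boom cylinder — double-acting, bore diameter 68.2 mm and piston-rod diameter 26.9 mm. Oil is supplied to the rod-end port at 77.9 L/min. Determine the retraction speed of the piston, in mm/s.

v ≈ 421 mm/s

Rod-side annular area A_ann = π/4 × (68.2² − 26.9²) = 3085 mm^2
Flow into the rod-end port fills the annular volume.
v = Q / A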